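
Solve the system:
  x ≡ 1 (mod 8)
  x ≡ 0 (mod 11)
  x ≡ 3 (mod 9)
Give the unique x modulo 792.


Moduli 8, 11, 9 are pairwise coprime; by CRT there is a unique solution modulo M = 8 · 11 · 9 = 792.
Solve pairwise, accumulating the modulus:
  Start with x ≡ 1 (mod 8).
  Combine with x ≡ 0 (mod 11): since gcd(8, 11) = 1, we get a unique residue mod 88.
    Write x = 1 + 8·t and substitute into x ≡ 0 (mod 11): 8·t ≡ 0 − 1 = -1 (mod 11).
    Reduce coefficients mod 11: 8·t ≡ 10 (mod 11).
    The inverse of 8 mod 11 is 7 (since 8·7 = 56 = 5·11 + 1), so t ≡ 7·10 = 70 ≡ 4 (mod 11).
    Then x = 1 + 8·4 = 33, valid modulo lcm(8, 11) = 88: x ≡ 33 (mod 88).
  Combine with x ≡ 3 (mod 9): since gcd(88, 9) = 1, we get a unique residue mod 792.
    Write x = 33 + 88·t and substitute into x ≡ 3 (mod 9): 88·t ≡ 3 − 33 = -30 (mod 9).
    Reduce coefficients mod 9: 7·t ≡ 6 (mod 9).
    The inverse of 7 mod 9 is 4 (since 7·4 = 28 = 3·9 + 1), so t ≡ 4·6 = 24 ≡ 6 (mod 9).
    Then x = 33 + 88·6 = 561, valid modulo lcm(88, 9) = 792: x ≡ 561 (mod 792).
Verify: 561 mod 8 = 1 ✓, 561 mod 11 = 0 ✓, 561 mod 9 = 3 ✓.

x ≡ 561 (mod 792).


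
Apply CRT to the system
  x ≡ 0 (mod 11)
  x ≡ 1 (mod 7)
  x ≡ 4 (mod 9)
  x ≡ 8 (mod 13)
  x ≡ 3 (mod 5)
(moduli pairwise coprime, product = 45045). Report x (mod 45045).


Product of moduli M = 11 · 7 · 9 · 13 · 5 = 45045.
Merge one congruence at a time:
  Start: x ≡ 0 (mod 11).
  Combine with x ≡ 1 (mod 7); new modulus lcm = 77.
    Write x = 0 + 11·t and substitute into x ≡ 1 (mod 7): 11·t ≡ 1 − 0 = 1 (mod 7).
    Reduce coefficients mod 7: 4·t ≡ 1 (mod 7).
    The inverse of 4 mod 7 is 2 (since 4·2 = 8 = 1·7 + 1), so t ≡ 2·1 = 2 ≡ 2 (mod 7).
    Then x = 0 + 11·2 = 22, valid modulo lcm(11, 7) = 77: x ≡ 22 (mod 77).
  Combine with x ≡ 4 (mod 9); new modulus lcm = 693.
    Write x = 22 + 77·t and substitute into x ≡ 4 (mod 9): 77·t ≡ 4 − 22 = -18 (mod 9).
    Reduce coefficients mod 9: 5·t ≡ 0 (mod 9).
    The inverse of 5 mod 9 is 2 (since 5·2 = 10 = 1·9 + 1), so t ≡ 2·0 = 0 ≡ 0 (mod 9).
    Then x = 22 + 77·0 = 22, valid modulo lcm(77, 9) = 693: x ≡ 22 (mod 693).
  Combine with x ≡ 8 (mod 13); new modulus lcm = 9009.
    Write x = 22 + 693·t and substitute into x ≡ 8 (mod 13): 693·t ≡ 8 − 22 = -14 (mod 13).
    Reduce coefficients mod 13: 4·t ≡ 12 (mod 13).
    The inverse of 4 mod 13 is 10 (since 4·10 = 40 = 3·13 + 1), so t ≡ 10·12 = 120 ≡ 3 (mod 13).
    Then x = 22 + 693·3 = 2101, valid modulo lcm(693, 13) = 9009: x ≡ 2101 (mod 9009).
  Combine with x ≡ 3 (mod 5); new modulus lcm = 45045.
    Write x = 2101 + 9009·t and substitute into x ≡ 3 (mod 5): 9009·t ≡ 3 − 2101 = -2098 (mod 5).
    Reduce coefficients mod 5: 4·t ≡ 2 (mod 5).
    The inverse of 4 mod 5 is 4 (since 4·4 = 16 = 3·5 + 1), so t ≡ 4·2 = 8 ≡ 3 (mod 5).
    Then x = 2101 + 9009·3 = 29128, valid modulo lcm(9009, 5) = 45045: x ≡ 29128 (mod 45045).
Verify against each original: 29128 mod 11 = 0, 29128 mod 7 = 1, 29128 mod 9 = 4, 29128 mod 13 = 8, 29128 mod 5 = 3.

x ≡ 29128 (mod 45045).


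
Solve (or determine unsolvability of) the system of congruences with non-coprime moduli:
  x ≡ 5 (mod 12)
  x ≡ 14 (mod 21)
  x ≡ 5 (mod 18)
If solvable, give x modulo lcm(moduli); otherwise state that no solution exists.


Moduli 12, 21, 18 are not pairwise coprime, so CRT works modulo lcm(m_i) when all pairwise compatibility conditions hold.
Pairwise compatibility: gcd(m_i, m_j) must divide a_i - a_j for every pair.
Merge one congruence at a time:
  Start: x ≡ 5 (mod 12).
  Combine with x ≡ 14 (mod 21): gcd(12, 21) = 3; 14 - 5 = 9, which IS divisible by 3, so compatible.
    Write x = 5 + 12·t and substitute into x ≡ 14 (mod 21): 12·t ≡ 14 − 5 = 9 (mod 21).
    Divide the congruence (and modulus) by g = 3: 4·t ≡ 3 (mod 7).
    The inverse of 4 mod 7 is 2 (since 4·2 = 8 = 1·7 + 1), so t ≡ 2·3 = 6 ≡ 6 (mod 7).
    Then x = 5 + 12·6 = 77, valid modulo lcm(12, 21) = 84: x ≡ 77 (mod 84).
  Combine with x ≡ 5 (mod 18): gcd(84, 18) = 6; 5 - 77 = -72, which IS divisible by 6, so compatible.
    Write x = 77 + 84·t and substitute into x ≡ 5 (mod 18): 84·t ≡ 5 − 77 = -72 (mod 18).
    Divide the congruence (and modulus) by g = 6: 14·t ≡ -12 (mod 3).
    Reduce coefficients mod 3: 2·t ≡ 0 (mod 3).
    The inverse of 2 mod 3 is 2 (since 2·2 = 4 = 1·3 + 1), so t ≡ 2·0 = 0 ≡ 0 (mod 3).
    Then x = 77 + 84·0 = 77, valid modulo lcm(84, 18) = 252: x ≡ 77 (mod 252).
Verify: 77 mod 12 = 5, 77 mod 21 = 14, 77 mod 18 = 5.

x ≡ 77 (mod 252).


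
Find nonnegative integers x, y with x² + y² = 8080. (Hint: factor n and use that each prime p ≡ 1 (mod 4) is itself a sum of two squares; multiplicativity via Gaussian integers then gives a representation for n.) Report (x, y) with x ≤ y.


Step 1: Factor n = 8080 = 2^4 · 5 · 101.
Step 2: Check the mod-4 condition on each prime factor: 2 = 2 (special); 5 ≡ 1 (mod 4), exponent 1; 101 ≡ 1 (mod 4), exponent 1.
All primes ≡ 3 (mod 4) appear to even exponent (or don't appear), so by the two-squares theorem n IS expressible as a sum of two squares.
Step 3: Build a representation. Group n = k² · m with k = 4 and m = 5 · 101 = 505 (a product of primes ≡ 1 (mod 4)); a representation of m scales to one of n via (k·x)² + (k·y)² = k²(x² + y²). Each prime p ≡ 1 (mod 4) is itself a sum of two squares; find a² by testing p − a² for a perfect square:
  5: 5 − 1² = 4 = 2² ⇒ 5 = 1² + 2².
  101: 101 − 1² = 100 = 10² ⇒ 101 = 1² + 10².
  Combine using the Brahmagupta–Fibonacci identity (a² + b²)(c² + d²) = (ac − bd)² + (ad + bc)² = (ac + bd)² + (ad − bc)²:
  5 · 101 = 505: from (1² + 2²)(1² + 10²), take (1·1 − 2·10, 1·10 + 2·1) = (1 − 20, 10 + 2) = (-19, 12); dropping signs (only squares matter) gives (19, 12); check 19² + 12² = 361 + 144 = 505 ✓.
  Scale by k = 4: (4·19, 4·12) = (76, 48).
Step 4: Order so x ≤ y and verify: 48² + 76² = 2304 + 5776 = 8080 = n. ✓

n = 8080 = 48² + 76² (one valid representation with x ≤ y).


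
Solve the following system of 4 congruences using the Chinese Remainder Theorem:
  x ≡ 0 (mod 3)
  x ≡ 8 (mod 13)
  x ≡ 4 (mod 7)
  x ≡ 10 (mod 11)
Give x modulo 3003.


Product of moduli M = 3 · 13 · 7 · 11 = 3003.
Merge one congruence at a time:
  Start: x ≡ 0 (mod 3).
  Combine with x ≡ 8 (mod 13); new modulus lcm = 39.
    Write x = 0 + 3·t and substitute into x ≡ 8 (mod 13): 3·t ≡ 8 − 0 = 8 (mod 13).
    The inverse of 3 mod 13 is 9 (since 3·9 = 27 = 2·13 + 1), so t ≡ 9·8 = 72 ≡ 7 (mod 13).
    Then x = 0 + 3·7 = 21, valid modulo lcm(3, 13) = 39: x ≡ 21 (mod 39).
  Combine with x ≡ 4 (mod 7); new modulus lcm = 273.
    Write x = 21 + 39·t and substitute into x ≡ 4 (mod 7): 39·t ≡ 4 − 21 = -17 (mod 7).
    Reduce coefficients mod 7: 4·t ≡ 4 (mod 7).
    The inverse of 4 mod 7 is 2 (since 4·2 = 8 = 1·7 + 1), so t ≡ 2·4 = 8 ≡ 1 (mod 7).
    Then x = 21 + 39·1 = 60, valid modulo lcm(39, 7) = 273: x ≡ 60 (mod 273).
  Combine with x ≡ 10 (mod 11); new modulus lcm = 3003.
    Write x = 60 + 273·t and substitute into x ≡ 10 (mod 11): 273·t ≡ 10 − 60 = -50 (mod 11).
    Reduce coefficients mod 11: 9·t ≡ 5 (mod 11).
    The inverse of 9 mod 11 is 5 (since 9·5 = 45 = 4·11 + 1), so t ≡ 5·5 = 25 ≡ 3 (mod 11).
    Then x = 60 + 273·3 = 879, valid modulo lcm(273, 11) = 3003: x ≡ 879 (mod 3003).
Verify against each original: 879 mod 3 = 0, 879 mod 13 = 8, 879 mod 7 = 4, 879 mod 11 = 10.

x ≡ 879 (mod 3003).


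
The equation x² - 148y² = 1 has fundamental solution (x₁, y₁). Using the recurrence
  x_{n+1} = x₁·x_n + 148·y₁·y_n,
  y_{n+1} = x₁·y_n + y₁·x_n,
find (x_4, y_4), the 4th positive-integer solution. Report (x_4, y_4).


Step 1: Find the fundamental solution (x₁, y₁) of x² - 148y² = 1.
  Expand √148 as a continued fraction. a₀ = ⌊√148⌋ = 12; iterate m_{k+1} = d_k·a_k − m_k, d_{k+1} = (148 − m_{k+1}²)/d_k, a_{k+1} = ⌊(a₀ + m_{k+1})/d_{k+1}⌋ (starting m₀ = 0, d₀ = 1), with convergents p_k = a_k·p_{k-1} + p_{k-2}, q_k = a_k·q_{k-1} + q_{k-2} (p₋₁ = 1, q₋₁ = 0):
  k = 0: a₀ = 12; p₀/q₀ = 12/1; p₀² − 148·q₀² = 144 − 148 = -4.
  k = 1: m = 12, d = 4, a = ⌊(12 + 12)/4⌋ = 6; p/q = (6·12 + 1)/(6·1 + 0) = 73/6; p² − 148·q² = 5329 − 5328 = 1.
  The first convergent with p² − 148·q² = 1 gives the fundamental solution (x₁, y₁) = (73, 6).
Step 2: Apply the recurrence (x_{n+1}, y_{n+1}) = (x₁x_n + 148y₁y_n, x₁y_n + y₁x_n) repeatedly.
  From (x_1, y_1) = (73, 6): x_2 = 73·73 + 148·6·6 = 10657; y_2 = 73·6 + 6·73 = 876.
  From (x_2, y_2) = (10657, 876): x_3 = 73·10657 + 148·6·876 = 1555849; y_3 = 73·876 + 6·10657 = 127890.
  From (x_3, y_3) = (1555849, 127890): x_4 = 73·1555849 + 148·6·127890 = 227143297; y_4 = 73·127890 + 6·1555849 = 18671064.
Step 3: Verify x_4² - 148·y_4² = 51594077372030209 - 51594077372030208 = 1 (should be 1). ✓

(x_1, y_1) = (73, 6); (x_4, y_4) = (227143297, 18671064).


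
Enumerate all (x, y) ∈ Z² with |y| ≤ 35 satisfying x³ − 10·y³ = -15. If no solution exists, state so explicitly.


The equation is x³ - 10y³ = -15. For fixed y, x³ = 10·y³ − 15, so a solution requires the RHS to be a perfect cube.
Strategy: iterate y from -35 to 35, compute RHS = 10·y³ − 15, and check whether it is a (positive or negative) perfect cube.
Check small values of y:
  y = 0: RHS = -15 is not a perfect cube.
  y = 1: RHS = -5 is not a perfect cube.
  y = -1: RHS = -25 is not a perfect cube.
  y = 2: RHS = 65 is not a perfect cube.
  y = -2: RHS = -95 is not a perfect cube.
  y = 3: RHS = 255 is not a perfect cube.
  y = -3: RHS = -285 is not a perfect cube.
Continuing the search up to |y| = 35 finds no solutions either.
No (x, y) in the scanned range satisfies the equation.

No integer solutions with |y| ≤ 35.


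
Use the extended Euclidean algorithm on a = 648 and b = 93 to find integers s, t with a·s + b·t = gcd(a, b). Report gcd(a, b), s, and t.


Euclidean algorithm on (648, 93) — divide until remainder is 0:
  648 = 6 · 93 + 90
  93 = 1 · 90 + 3
  90 = 30 · 3 + 0
gcd(648, 93) = 3.
Track Bezout coefficients alongside the remainders: start with r₀ = 648 = a·1 + b·0 (s = 1, t = 0) and r₁ = 93 = a·0 + b·1 (s = 0, t = 1); each new remainder r_{k+1} = r_{k-1} − q_k·r_k inherits s_{k+1} = s_{k-1} − q_k·s_k, t_{k+1} = t_{k-1} − q_k·t_k, so r_k = a·s_k + b·t_k at every step:
  q = 6: r = 90, s = 1 − 6·0 = 1, t = 0 − 6·1 = -6  (check: 648·1 + 93·(-6) = 90)
  q = 1: r = 3, s = 0 − 1·1 = -1, t = 1 − 1·(-6) = 7  (check: 648·(-1) + 93·7 = 3)
The row with r = 3 (the gcd) gives the Bezout coefficients s = -1, t = 7.
Result: 648 · (-1) + 93 · (7) = 3.

gcd(648, 93) = 3; s = -1, t = 7 (check: 648·(-1) + 93·7 = 3).


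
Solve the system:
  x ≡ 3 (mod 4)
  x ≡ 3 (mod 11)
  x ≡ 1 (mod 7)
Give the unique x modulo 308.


Moduli 4, 11, 7 are pairwise coprime; by CRT there is a unique solution modulo M = 4 · 11 · 7 = 308.
Solve pairwise, accumulating the modulus:
  Start with x ≡ 3 (mod 4).
  Combine with x ≡ 3 (mod 11): since gcd(4, 11) = 1, we get a unique residue mod 44.
    Write x = 3 + 4·t and substitute into x ≡ 3 (mod 11): 4·t ≡ 3 − 3 = 0 (mod 11).
    The inverse of 4 mod 11 is 3 (since 4·3 = 12 = 1·11 + 1), so t ≡ 3·0 = 0 ≡ 0 (mod 11).
    Then x = 3 + 4·0 = 3, valid modulo lcm(4, 11) = 44: x ≡ 3 (mod 44).
  Combine with x ≡ 1 (mod 7): since gcd(44, 7) = 1, we get a unique residue mod 308.
    Write x = 3 + 44·t and substitute into x ≡ 1 (mod 7): 44·t ≡ 1 − 3 = -2 (mod 7).
    Reduce coefficients mod 7: 2·t ≡ 5 (mod 7).
    The inverse of 2 mod 7 is 4 (since 2·4 = 8 = 1·7 + 1), so t ≡ 4·5 = 20 ≡ 6 (mod 7).
    Then x = 3 + 44·6 = 267, valid modulo lcm(44, 7) = 308: x ≡ 267 (mod 308).
Verify: 267 mod 4 = 3 ✓, 267 mod 11 = 3 ✓, 267 mod 7 = 1 ✓.

x ≡ 267 (mod 308).


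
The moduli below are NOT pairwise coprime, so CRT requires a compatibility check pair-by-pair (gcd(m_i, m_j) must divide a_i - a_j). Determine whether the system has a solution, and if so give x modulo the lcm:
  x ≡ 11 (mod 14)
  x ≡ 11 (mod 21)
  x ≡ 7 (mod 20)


Moduli 14, 21, 20 are not pairwise coprime, so CRT works modulo lcm(m_i) when all pairwise compatibility conditions hold.
Pairwise compatibility: gcd(m_i, m_j) must divide a_i - a_j for every pair.
Merge one congruence at a time:
  Start: x ≡ 11 (mod 14).
  Combine with x ≡ 11 (mod 21): gcd(14, 21) = 7; 11 - 11 = 0, which IS divisible by 7, so compatible.
    Write x = 11 + 14·t and substitute into x ≡ 11 (mod 21): 14·t ≡ 11 − 11 = 0 (mod 21).
    Divide the congruence (and modulus) by g = 7: 2·t ≡ 0 (mod 3).
    The inverse of 2 mod 3 is 2 (since 2·2 = 4 = 1·3 + 1), so t ≡ 2·0 = 0 ≡ 0 (mod 3).
    Then x = 11 + 14·0 = 11, valid modulo lcm(14, 21) = 42: x ≡ 11 (mod 42).
  Combine with x ≡ 7 (mod 20): gcd(42, 20) = 2; 7 - 11 = -4, which IS divisible by 2, so compatible.
    Write x = 11 + 42·t and substitute into x ≡ 7 (mod 20): 42·t ≡ 7 − 11 = -4 (mod 20).
    Divide the congruence (and modulus) by g = 2: 21·t ≡ -2 (mod 10).
    Reduce coefficients mod 10: 1·t ≡ 8 (mod 10).
    So t ≡ 8 (mod 10).
    Then x = 11 + 42·8 = 347, valid modulo lcm(42, 20) = 420: x ≡ 347 (mod 420).
Verify: 347 mod 14 = 11, 347 mod 21 = 11, 347 mod 20 = 7.

x ≡ 347 (mod 420).


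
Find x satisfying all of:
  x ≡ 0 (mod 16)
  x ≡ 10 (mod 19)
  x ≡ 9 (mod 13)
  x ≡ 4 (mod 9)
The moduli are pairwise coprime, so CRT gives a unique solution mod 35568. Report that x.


Product of moduli M = 16 · 19 · 13 · 9 = 35568.
Merge one congruence at a time:
  Start: x ≡ 0 (mod 16).
  Combine with x ≡ 10 (mod 19); new modulus lcm = 304.
    Write x = 0 + 16·t and substitute into x ≡ 10 (mod 19): 16·t ≡ 10 − 0 = 10 (mod 19).
    The inverse of 16 mod 19 is 6 (since 16·6 = 96 = 5·19 + 1), so t ≡ 6·10 = 60 ≡ 3 (mod 19).
    Then x = 0 + 16·3 = 48, valid modulo lcm(16, 19) = 304: x ≡ 48 (mod 304).
  Combine with x ≡ 9 (mod 13); new modulus lcm = 3952.
    Write x = 48 + 304·t and substitute into x ≡ 9 (mod 13): 304·t ≡ 9 − 48 = -39 (mod 13).
    Reduce coefficients mod 13: 5·t ≡ 0 (mod 13).
    The inverse of 5 mod 13 is 8 (since 5·8 = 40 = 3·13 + 1), so t ≡ 8·0 = 0 ≡ 0 (mod 13).
    Then x = 48 + 304·0 = 48, valid modulo lcm(304, 13) = 3952: x ≡ 48 (mod 3952).
  Combine with x ≡ 4 (mod 9); new modulus lcm = 35568.
    Write x = 48 + 3952·t and substitute into x ≡ 4 (mod 9): 3952·t ≡ 4 − 48 = -44 (mod 9).
    Reduce coefficients mod 9: 1·t ≡ 1 (mod 9).
    So t ≡ 1 (mod 9).
    Then x = 48 + 3952·1 = 4000, valid modulo lcm(3952, 9) = 35568: x ≡ 4000 (mod 35568).
Verify against each original: 4000 mod 16 = 0, 4000 mod 19 = 10, 4000 mod 13 = 9, 4000 mod 9 = 4.

x ≡ 4000 (mod 35568).


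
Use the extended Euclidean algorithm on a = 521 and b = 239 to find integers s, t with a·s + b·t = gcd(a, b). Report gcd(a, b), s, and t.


Euclidean algorithm on (521, 239) — divide until remainder is 0:
  521 = 2 · 239 + 43
  239 = 5 · 43 + 24
  43 = 1 · 24 + 19
  24 = 1 · 19 + 5
  19 = 3 · 5 + 4
  5 = 1 · 4 + 1
  4 = 4 · 1 + 0
gcd(521, 239) = 1.
Track Bezout coefficients alongside the remainders: start with r₀ = 521 = a·1 + b·0 (s = 1, t = 0) and r₁ = 239 = a·0 + b·1 (s = 0, t = 1); each new remainder r_{k+1} = r_{k-1} − q_k·r_k inherits s_{k+1} = s_{k-1} − q_k·s_k, t_{k+1} = t_{k-1} − q_k·t_k, so r_k = a·s_k + b·t_k at every step:
  q = 2: r = 43, s = 1 − 2·0 = 1, t = 0 − 2·1 = -2  (check: 521·1 + 239·(-2) = 43)
  q = 5: r = 24, s = 0 − 5·1 = -5, t = 1 − 5·(-2) = 11  (check: 521·(-5) + 239·11 = 24)
  q = 1: r = 19, s = 1 − 1·(-5) = 6, t = -2 − 1·11 = -13  (check: 521·6 + 239·(-13) = 19)
  q = 1: r = 5, s = -5 − 1·6 = -11, t = 11 − 1·(-13) = 24  (check: 521·(-11) + 239·24 = 5)
  q = 3: r = 4, s = 6 − 3·(-11) = 39, t = -13 − 3·24 = -85  (check: 521·39 + 239·(-85) = 4)
  q = 1: r = 1, s = -11 − 1·39 = -50, t = 24 − 1·(-85) = 109  (check: 521·(-50) + 239·109 = 1)
The row with r = 1 (the gcd) gives the Bezout coefficients s = -50, t = 109.
Result: 521 · (-50) + 239 · (109) = 1.

gcd(521, 239) = 1; s = -50, t = 109 (check: 521·(-50) + 239·109 = 1).


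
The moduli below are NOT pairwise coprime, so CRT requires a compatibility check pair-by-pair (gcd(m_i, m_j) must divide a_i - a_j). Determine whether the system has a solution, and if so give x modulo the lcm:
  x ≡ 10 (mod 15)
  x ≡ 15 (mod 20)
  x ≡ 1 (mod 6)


Moduli 15, 20, 6 are not pairwise coprime, so CRT works modulo lcm(m_i) when all pairwise compatibility conditions hold.
Pairwise compatibility: gcd(m_i, m_j) must divide a_i - a_j for every pair.
Merge one congruence at a time:
  Start: x ≡ 10 (mod 15).
  Combine with x ≡ 15 (mod 20): gcd(15, 20) = 5; 15 - 10 = 5, which IS divisible by 5, so compatible.
    Write x = 10 + 15·t and substitute into x ≡ 15 (mod 20): 15·t ≡ 15 − 10 = 5 (mod 20).
    Divide the congruence (and modulus) by g = 5: 3·t ≡ 1 (mod 4).
    The inverse of 3 mod 4 is 3 (since 3·3 = 9 = 2·4 + 1), so t ≡ 3·1 = 3 ≡ 3 (mod 4).
    Then x = 10 + 15·3 = 55, valid modulo lcm(15, 20) = 60: x ≡ 55 (mod 60).
  Combine with x ≡ 1 (mod 6): gcd(60, 6) = 6; 1 - 55 = -54, which IS divisible by 6, so compatible.
    Write x = 55 + 60·t and substitute into x ≡ 1 (mod 6): 60·t ≡ 1 − 55 = -54 (mod 6).
    Divide the congruence (and modulus) by g = 6: 10·t ≡ -9 (mod 1).
    Modulo 1 every t works; take t = 0.
    Then x = 55 + 60·0 = 55, valid modulo lcm(60, 6) = 60: x ≡ 55 (mod 60).
Verify: 55 mod 15 = 10, 55 mod 20 = 15, 55 mod 6 = 1.

x ≡ 55 (mod 60).


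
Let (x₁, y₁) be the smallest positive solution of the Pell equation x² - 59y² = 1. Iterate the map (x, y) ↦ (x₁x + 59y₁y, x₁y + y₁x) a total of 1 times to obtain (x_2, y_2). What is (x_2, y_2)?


Step 1: Find the fundamental solution (x₁, y₁) of x² - 59y² = 1.
  Expand √59 as a continued fraction. a₀ = ⌊√59⌋ = 7; iterate m_{k+1} = d_k·a_k − m_k, d_{k+1} = (59 − m_{k+1}²)/d_k, a_{k+1} = ⌊(a₀ + m_{k+1})/d_{k+1}⌋ (starting m₀ = 0, d₀ = 1), with convergents p_k = a_k·p_{k-1} + p_{k-2}, q_k = a_k·q_{k-1} + q_{k-2} (p₋₁ = 1, q₋₁ = 0):
  k = 0: a₀ = 7; p₀/q₀ = 7/1; p₀² − 59·q₀² = 49 − 59 = -10.
  k = 1: m = 7, d = 10, a = ⌊(7 + 7)/10⌋ = 1; p/q = (1·7 + 1)/(1·1 + 0) = 8/1; p² − 59·q² = 64 − 59 = 5.
  k = 2: m = 3, d = 5, a = ⌊(7 + 3)/5⌋ = 2; p/q = (2·8 + 7)/(2·1 + 1) = 23/3; p² − 59·q² = 529 − 531 = -2.
  k = 3: m = 7, d = 2, a = ⌊(7 + 7)/2⌋ = 7; p/q = (7·23 + 8)/(7·3 + 1) = 169/22; p² − 59·q² = 28561 − 28556 = 5.
  k = 4: m = 7, d = 5, a = ⌊(7 + 7)/5⌋ = 2; p/q = (2·169 + 23)/(2·22 + 3) = 361/47; p² − 59·q² = 130321 − 130331 = -10.
  k = 5: m = 3, d = 10, a = ⌊(7 + 3)/10⌋ = 1; p/q = (1·361 + 169)/(1·47 + 22) = 530/69; p² − 59·q² = 280900 − 280899 = 1.
  The first convergent with p² − 59·q² = 1 gives the fundamental solution (x₁, y₁) = (530, 69).
Step 2: Apply the recurrence (x_{n+1}, y_{n+1}) = (x₁x_n + 59y₁y_n, x₁y_n + y₁x_n) repeatedly.
  From (x_1, y_1) = (530, 69): x_2 = 530·530 + 59·69·69 = 561799; y_2 = 530·69 + 69·530 = 73140.
Step 3: Verify x_2² - 59·y_2² = 315618116401 - 315618116400 = 1 (should be 1). ✓

(x_1, y_1) = (530, 69); (x_2, y_2) = (561799, 73140).


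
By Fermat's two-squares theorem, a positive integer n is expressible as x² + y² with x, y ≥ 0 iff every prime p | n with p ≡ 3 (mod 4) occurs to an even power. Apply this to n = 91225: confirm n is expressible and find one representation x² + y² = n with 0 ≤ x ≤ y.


Step 1: Factor n = 91225 = 5^2 · 41 · 89.
Step 2: Check the mod-4 condition on each prime factor: 5 ≡ 1 (mod 4), exponent 2; 41 ≡ 1 (mod 4), exponent 1; 89 ≡ 1 (mod 4), exponent 1.
All primes ≡ 3 (mod 4) appear to even exponent (or don't appear), so by the two-squares theorem n IS expressible as a sum of two squares.
Step 3: Build a representation. Group n = k² · m with k = 5 and m = 41 · 89 = 3649 (a product of primes ≡ 1 (mod 4)); a representation of m scales to one of n via (k·x)² + (k·y)² = k²(x² + y²). Each prime p ≡ 1 (mod 4) is itself a sum of two squares; find a² by testing p − a² for a perfect square:
  41: 41 − 1² = 40, 41 − 2² = 37, 41 − 3² = 32, 41 − 4² = 25 = 5² ⇒ 41 = 4² + 5².
  89: 89 − 1² = 88, 89 − 2² = 85, 89 − 3² = 80, 89 − 4² = 73, 89 − 5² = 64 = 8² ⇒ 89 = 5² + 8².
  Combine using the Brahmagupta–Fibonacci identity (a² + b²)(c² + d²) = (ac − bd)² + (ad + bc)² = (ac + bd)² + (ad − bc)²:
  41 · 89 = 3649: from (4² + 5²)(5² + 8²), take (4·5 − 5·8, 4·8 + 5·5) = (20 − 40, 32 + 25) = (-20, 57); dropping signs (only squares matter) gives (20, 57); check 20² + 57² = 400 + 3249 = 3649 ✓.
  Scale by k = 5: (5·20, 5·57) = (100, 285).
Step 4: Order so x ≤ y and verify: 100² + 285² = 10000 + 81225 = 91225 = n. ✓

n = 91225 = 100² + 285² (one valid representation with x ≤ y).


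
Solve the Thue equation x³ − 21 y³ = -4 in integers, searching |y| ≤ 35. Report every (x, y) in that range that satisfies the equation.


The equation is x³ - 21y³ = -4. For fixed y, x³ = 21·y³ − 4, so a solution requires the RHS to be a perfect cube.
Strategy: iterate y from -35 to 35, compute RHS = 21·y³ − 4, and check whether it is a (positive or negative) perfect cube.
Check small values of y:
  y = 0: RHS = -4 is not a perfect cube.
  y = 1: RHS = 17 is not a perfect cube.
  y = -1: RHS = -25 is not a perfect cube.
  y = 2: RHS = 164 is not a perfect cube.
  y = -2: RHS = -172 is not a perfect cube.
  y = 3: RHS = 563 is not a perfect cube.
  y = -3: RHS = -571 is not a perfect cube.
Continuing the search up to |y| = 35 finds no solutions either.
No (x, y) in the scanned range satisfies the equation.

No integer solutions with |y| ≤ 35.


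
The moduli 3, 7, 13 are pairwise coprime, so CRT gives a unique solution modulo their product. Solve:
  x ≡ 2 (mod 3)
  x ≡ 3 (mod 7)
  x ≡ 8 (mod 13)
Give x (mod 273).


Moduli 3, 7, 13 are pairwise coprime; by CRT there is a unique solution modulo M = 3 · 7 · 13 = 273.
Solve pairwise, accumulating the modulus:
  Start with x ≡ 2 (mod 3).
  Combine with x ≡ 3 (mod 7): since gcd(3, 7) = 1, we get a unique residue mod 21.
    Write x = 2 + 3·t and substitute into x ≡ 3 (mod 7): 3·t ≡ 3 − 2 = 1 (mod 7).
    The inverse of 3 mod 7 is 5 (since 3·5 = 15 = 2·7 + 1), so t ≡ 5·1 = 5 ≡ 5 (mod 7).
    Then x = 2 + 3·5 = 17, valid modulo lcm(3, 7) = 21: x ≡ 17 (mod 21).
  Combine with x ≡ 8 (mod 13): since gcd(21, 13) = 1, we get a unique residue mod 273.
    Write x = 17 + 21·t and substitute into x ≡ 8 (mod 13): 21·t ≡ 8 − 17 = -9 (mod 13).
    Reduce coefficients mod 13: 8·t ≡ 4 (mod 13).
    The inverse of 8 mod 13 is 5 (since 8·5 = 40 = 3·13 + 1), so t ≡ 5·4 = 20 ≡ 7 (mod 13).
    Then x = 17 + 21·7 = 164, valid modulo lcm(21, 13) = 273: x ≡ 164 (mod 273).
Verify: 164 mod 3 = 2 ✓, 164 mod 7 = 3 ✓, 164 mod 13 = 8 ✓.

x ≡ 164 (mod 273).


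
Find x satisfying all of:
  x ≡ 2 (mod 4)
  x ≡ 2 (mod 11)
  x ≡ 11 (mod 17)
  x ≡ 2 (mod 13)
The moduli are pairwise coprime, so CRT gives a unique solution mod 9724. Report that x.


Product of moduli M = 4 · 11 · 17 · 13 = 9724.
Merge one congruence at a time:
  Start: x ≡ 2 (mod 4).
  Combine with x ≡ 2 (mod 11); new modulus lcm = 44.
    Write x = 2 + 4·t and substitute into x ≡ 2 (mod 11): 4·t ≡ 2 − 2 = 0 (mod 11).
    The inverse of 4 mod 11 is 3 (since 4·3 = 12 = 1·11 + 1), so t ≡ 3·0 = 0 ≡ 0 (mod 11).
    Then x = 2 + 4·0 = 2, valid modulo lcm(4, 11) = 44: x ≡ 2 (mod 44).
  Combine with x ≡ 11 (mod 17); new modulus lcm = 748.
    Write x = 2 + 44·t and substitute into x ≡ 11 (mod 17): 44·t ≡ 11 − 2 = 9 (mod 17).
    Reduce coefficients mod 17: 10·t ≡ 9 (mod 17).
    The inverse of 10 mod 17 is 12 (since 10·12 = 120 = 7·17 + 1), so t ≡ 12·9 = 108 ≡ 6 (mod 17).
    Then x = 2 + 44·6 = 266, valid modulo lcm(44, 17) = 748: x ≡ 266 (mod 748).
  Combine with x ≡ 2 (mod 13); new modulus lcm = 9724.
    Write x = 266 + 748·t and substitute into x ≡ 2 (mod 13): 748·t ≡ 2 − 266 = -264 (mod 13).
    Reduce coefficients mod 13: 7·t ≡ 9 (mod 13).
    The inverse of 7 mod 13 is 2 (since 7·2 = 14 = 1·13 + 1), so t ≡ 2·9 = 18 ≡ 5 (mod 13).
    Then x = 266 + 748·5 = 4006, valid modulo lcm(748, 13) = 9724: x ≡ 4006 (mod 9724).
Verify against each original: 4006 mod 4 = 2, 4006 mod 11 = 2, 4006 mod 17 = 11, 4006 mod 13 = 2.

x ≡ 4006 (mod 9724).


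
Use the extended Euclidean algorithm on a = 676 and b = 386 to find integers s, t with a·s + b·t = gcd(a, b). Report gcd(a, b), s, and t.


Euclidean algorithm on (676, 386) — divide until remainder is 0:
  676 = 1 · 386 + 290
  386 = 1 · 290 + 96
  290 = 3 · 96 + 2
  96 = 48 · 2 + 0
gcd(676, 386) = 2.
Track Bezout coefficients alongside the remainders: start with r₀ = 676 = a·1 + b·0 (s = 1, t = 0) and r₁ = 386 = a·0 + b·1 (s = 0, t = 1); each new remainder r_{k+1} = r_{k-1} − q_k·r_k inherits s_{k+1} = s_{k-1} − q_k·s_k, t_{k+1} = t_{k-1} − q_k·t_k, so r_k = a·s_k + b·t_k at every step:
  q = 1: r = 290, s = 1 − 1·0 = 1, t = 0 − 1·1 = -1  (check: 676·1 + 386·(-1) = 290)
  q = 1: r = 96, s = 0 − 1·1 = -1, t = 1 − 1·(-1) = 2  (check: 676·(-1) + 386·2 = 96)
  q = 3: r = 2, s = 1 − 3·(-1) = 4, t = -1 − 3·2 = -7  (check: 676·4 + 386·(-7) = 2)
The row with r = 2 (the gcd) gives the Bezout coefficients s = 4, t = -7.
Result: 676 · (4) + 386 · (-7) = 2.

gcd(676, 386) = 2; s = 4, t = -7 (check: 676·4 + 386·(-7) = 2).


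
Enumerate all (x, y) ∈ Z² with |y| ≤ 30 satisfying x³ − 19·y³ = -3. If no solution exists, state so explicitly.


The equation is x³ - 19y³ = -3. For fixed y, x³ = 19·y³ − 3, so a solution requires the RHS to be a perfect cube.
Strategy: iterate y from -30 to 30, compute RHS = 19·y³ − 3, and check whether it is a (positive or negative) perfect cube.
Check small values of y:
  y = 0: RHS = -3 is not a perfect cube.
  y = 1: RHS = 16 is not a perfect cube.
  y = -1: RHS = -22 is not a perfect cube.
  y = 2: RHS = 149 is not a perfect cube.
  y = -2: RHS = -155 is not a perfect cube.
  y = 3: RHS = 510 is not a perfect cube.
  y = -3: RHS = -516 is not a perfect cube.
Continuing the search up to |y| = 30 finds no solutions either.
No (x, y) in the scanned range satisfies the equation.

No integer solutions with |y| ≤ 30.


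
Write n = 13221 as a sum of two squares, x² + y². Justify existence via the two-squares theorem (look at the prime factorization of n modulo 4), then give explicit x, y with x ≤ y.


Step 1: Factor n = 13221 = 3^2 · 13 · 113.
Step 2: Check the mod-4 condition on each prime factor: 3 ≡ 3 (mod 4), exponent 2 (must be even); 13 ≡ 1 (mod 4), exponent 1; 113 ≡ 1 (mod 4), exponent 1.
All primes ≡ 3 (mod 4) appear to even exponent (or don't appear), so by the two-squares theorem n IS expressible as a sum of two squares.
Step 3: Build a representation. Group n = k² · m with k = 3 and m = 13 · 113 = 1469 (a product of primes ≡ 1 (mod 4)); a representation of m scales to one of n via (k·x)² + (k·y)² = k²(x² + y²). Each prime p ≡ 1 (mod 4) is itself a sum of two squares; find a² by testing p − a² for a perfect square:
  13: 13 − 1² = 12, 13 − 2² = 9 = 3² ⇒ 13 = 2² + 3².
  113: 113 − 1² = 112, 113 − 2² = 109, 113 − 3² = 104, 113 − 4² = 97, 113 − 5² = 88, 113 − 6² = 77, 113 − 7² = 64 = 8² ⇒ 113 = 7² + 8².
  Combine using the Brahmagupta–Fibonacci identity (a² + b²)(c² + d²) = (ac − bd)² + (ad + bc)² = (ac + bd)² + (ad − bc)²:
  13 · 113 = 1469: from (2² + 3²)(7² + 8²), take (2·7 − 3·8, 2·8 + 3·7) = (14 − 24, 16 + 21) = (-10, 37); dropping signs (only squares matter) gives (10, 37); check 10² + 37² = 100 + 1369 = 1469 ✓.
  Scale by k = 3: (3·10, 3·37) = (30, 111).
Step 4: Order so x ≤ y and verify: 30² + 111² = 900 + 12321 = 13221 = n. ✓

n = 13221 = 30² + 111² (one valid representation with x ≤ y).


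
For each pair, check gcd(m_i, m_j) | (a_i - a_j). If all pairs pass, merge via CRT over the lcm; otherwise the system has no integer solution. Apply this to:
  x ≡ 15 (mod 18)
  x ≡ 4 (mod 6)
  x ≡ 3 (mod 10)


Moduli 18, 6, 10 are not pairwise coprime, so CRT works modulo lcm(m_i) when all pairwise compatibility conditions hold.
Pairwise compatibility: gcd(m_i, m_j) must divide a_i - a_j for every pair.
Merge one congruence at a time:
  Start: x ≡ 15 (mod 18).
  Combine with x ≡ 4 (mod 6): gcd(18, 6) = 6, and 4 - 15 = -11 is NOT divisible by 6.
    ⇒ system is inconsistent (no integer solution).

No solution (the system is inconsistent).


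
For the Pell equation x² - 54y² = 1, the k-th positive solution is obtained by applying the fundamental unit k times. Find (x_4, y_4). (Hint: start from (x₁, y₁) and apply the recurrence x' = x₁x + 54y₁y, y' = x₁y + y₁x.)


Step 1: Find the fundamental solution (x₁, y₁) of x² - 54y² = 1.
  Expand √54 as a continued fraction. a₀ = ⌊√54⌋ = 7; iterate m_{k+1} = d_k·a_k − m_k, d_{k+1} = (54 − m_{k+1}²)/d_k, a_{k+1} = ⌊(a₀ + m_{k+1})/d_{k+1}⌋ (starting m₀ = 0, d₀ = 1), with convergents p_k = a_k·p_{k-1} + p_{k-2}, q_k = a_k·q_{k-1} + q_{k-2} (p₋₁ = 1, q₋₁ = 0):
  k = 0: a₀ = 7; p₀/q₀ = 7/1; p₀² − 54·q₀² = 49 − 54 = -5.
  k = 1: m = 7, d = 5, a = ⌊(7 + 7)/5⌋ = 2; p/q = (2·7 + 1)/(2·1 + 0) = 15/2; p² − 54·q² = 225 − 216 = 9.
  k = 2: m = 3, d = 9, a = ⌊(7 + 3)/9⌋ = 1; p/q = (1·15 + 7)/(1·2 + 1) = 22/3; p² − 54·q² = 484 − 486 = -2.
  k = 3: m = 6, d = 2, a = ⌊(7 + 6)/2⌋ = 6; p/q = (6·22 + 15)/(6·3 + 2) = 147/20; p² − 54·q² = 21609 − 21600 = 9.
  k = 4: m = 6, d = 9, a = ⌊(7 + 6)/9⌋ = 1; p/q = (1·147 + 22)/(1·20 + 3) = 169/23; p² − 54·q² = 28561 − 28566 = -5.
  k = 5: m = 3, d = 5, a = ⌊(7 + 3)/5⌋ = 2; p/q = (2·169 + 147)/(2·23 + 20) = 485/66; p² − 54·q² = 235225 − 235224 = 1.
  The first convergent with p² − 54·q² = 1 gives the fundamental solution (x₁, y₁) = (485, 66).
Step 2: Apply the recurrence (x_{n+1}, y_{n+1}) = (x₁x_n + 54y₁y_n, x₁y_n + y₁x_n) repeatedly.
  From (x_1, y_1) = (485, 66): x_2 = 485·485 + 54·66·66 = 470449; y_2 = 485·66 + 66·485 = 64020.
  From (x_2, y_2) = (470449, 64020): x_3 = 485·470449 + 54·66·64020 = 456335045; y_3 = 485·64020 + 66·470449 = 62099334.
  From (x_3, y_3) = (456335045, 62099334): x_4 = 485·456335045 + 54·66·62099334 = 442644523201; y_4 = 485·62099334 + 66·456335045 = 60236289960.
Step 3: Verify x_4² - 54·y_4² = 195934173919840627286401 - 195934173919840627286400 = 1 (should be 1). ✓

(x_1, y_1) = (485, 66); (x_4, y_4) = (442644523201, 60236289960).


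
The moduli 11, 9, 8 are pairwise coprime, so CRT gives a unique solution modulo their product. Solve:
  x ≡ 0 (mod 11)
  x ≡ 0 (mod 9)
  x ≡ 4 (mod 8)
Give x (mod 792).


Moduli 11, 9, 8 are pairwise coprime; by CRT there is a unique solution modulo M = 11 · 9 · 8 = 792.
Solve pairwise, accumulating the modulus:
  Start with x ≡ 0 (mod 11).
  Combine with x ≡ 0 (mod 9): since gcd(11, 9) = 1, we get a unique residue mod 99.
    Write x = 0 + 11·t and substitute into x ≡ 0 (mod 9): 11·t ≡ 0 − 0 = 0 (mod 9).
    Reduce coefficients mod 9: 2·t ≡ 0 (mod 9).
    The inverse of 2 mod 9 is 5 (since 2·5 = 10 = 1·9 + 1), so t ≡ 5·0 = 0 ≡ 0 (mod 9).
    Then x = 0 + 11·0 = 0, valid modulo lcm(11, 9) = 99: x ≡ 0 (mod 99).
  Combine with x ≡ 4 (mod 8): since gcd(99, 8) = 1, we get a unique residue mod 792.
    Write x = 0 + 99·t and substitute into x ≡ 4 (mod 8): 99·t ≡ 4 − 0 = 4 (mod 8).
    Reduce coefficients mod 8: 3·t ≡ 4 (mod 8).
    The inverse of 3 mod 8 is 3 (since 3·3 = 9 = 1·8 + 1), so t ≡ 3·4 = 12 ≡ 4 (mod 8).
    Then x = 0 + 99·4 = 396, valid modulo lcm(99, 8) = 792: x ≡ 396 (mod 792).
Verify: 396 mod 11 = 0 ✓, 396 mod 9 = 0 ✓, 396 mod 8 = 4 ✓.

x ≡ 396 (mod 792).


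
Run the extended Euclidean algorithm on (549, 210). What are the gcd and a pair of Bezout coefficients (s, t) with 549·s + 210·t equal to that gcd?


Euclidean algorithm on (549, 210) — divide until remainder is 0:
  549 = 2 · 210 + 129
  210 = 1 · 129 + 81
  129 = 1 · 81 + 48
  81 = 1 · 48 + 33
  48 = 1 · 33 + 15
  33 = 2 · 15 + 3
  15 = 5 · 3 + 0
gcd(549, 210) = 3.
Track Bezout coefficients alongside the remainders: start with r₀ = 549 = a·1 + b·0 (s = 1, t = 0) and r₁ = 210 = a·0 + b·1 (s = 0, t = 1); each new remainder r_{k+1} = r_{k-1} − q_k·r_k inherits s_{k+1} = s_{k-1} − q_k·s_k, t_{k+1} = t_{k-1} − q_k·t_k, so r_k = a·s_k + b·t_k at every step:
  q = 2: r = 129, s = 1 − 2·0 = 1, t = 0 − 2·1 = -2  (check: 549·1 + 210·(-2) = 129)
  q = 1: r = 81, s = 0 − 1·1 = -1, t = 1 − 1·(-2) = 3  (check: 549·(-1) + 210·3 = 81)
  q = 1: r = 48, s = 1 − 1·(-1) = 2, t = -2 − 1·3 = -5  (check: 549·2 + 210·(-5) = 48)
  q = 1: r = 33, s = -1 − 1·2 = -3, t = 3 − 1·(-5) = 8  (check: 549·(-3) + 210·8 = 33)
  q = 1: r = 15, s = 2 − 1·(-3) = 5, t = -5 − 1·8 = -13  (check: 549·5 + 210·(-13) = 15)
  q = 2: r = 3, s = -3 − 2·5 = -13, t = 8 − 2·(-13) = 34  (check: 549·(-13) + 210·34 = 3)
The row with r = 3 (the gcd) gives the Bezout coefficients s = -13, t = 34.
Result: 549 · (-13) + 210 · (34) = 3.

gcd(549, 210) = 3; s = -13, t = 34 (check: 549·(-13) + 210·34 = 3).


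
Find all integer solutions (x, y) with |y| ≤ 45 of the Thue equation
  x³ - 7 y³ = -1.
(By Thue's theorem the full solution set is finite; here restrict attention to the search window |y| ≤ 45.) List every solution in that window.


The equation is x³ - 7y³ = -1. For fixed y, x³ = 7·y³ − 1, so a solution requires the RHS to be a perfect cube.
Strategy: iterate y from -45 to 45, compute RHS = 7·y³ − 1, and check whether it is a (positive or negative) perfect cube.
Check small values of y:
  y = 0: RHS = -1 = (-1)³ ⇒ x = -1 works.
  y = 1: RHS = 6 is not a perfect cube.
  y = -1: RHS = -8 = (-2)³ ⇒ x = -2 works.
  y = 2: RHS = 55 is not a perfect cube.
  y = -2: RHS = -57 is not a perfect cube.
  y = 3: RHS = 188 is not a perfect cube.
  y = -3: RHS = -190 is not a perfect cube.
Continuing the search up to |y| = 45 finds no further solutions beyond those listed.
Collected solutions: (-1, 0), (-2, -1).

Solutions (with |y| ≤ 45): (-1, 0), (-2, -1).


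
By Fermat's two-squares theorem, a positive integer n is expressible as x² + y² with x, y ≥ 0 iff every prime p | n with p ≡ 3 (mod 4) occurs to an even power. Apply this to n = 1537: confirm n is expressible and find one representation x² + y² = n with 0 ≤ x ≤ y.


Step 1: Factor n = 1537 = 29 · 53.
Step 2: Check the mod-4 condition on each prime factor: 29 ≡ 1 (mod 4), exponent 1; 53 ≡ 1 (mod 4), exponent 1.
All primes ≡ 3 (mod 4) appear to even exponent (or don't appear), so by the two-squares theorem n IS expressible as a sum of two squares.
Step 3: Build a representation. Here n = 29 · 53 is a product of primes ≡ 1 (mod 4). Each prime p ≡ 1 (mod 4) is itself a sum of two squares; find a² by testing p − a² for a perfect square:
  29: 29 − 1² = 28, 29 − 2² = 25 = 5² ⇒ 29 = 2² + 5².
  53: 53 − 1² = 52, 53 − 2² = 49 = 7² ⇒ 53 = 2² + 7².
  Combine using the Brahmagupta–Fibonacci identity (a² + b²)(c² + d²) = (ac − bd)² + (ad + bc)² = (ac + bd)² + (ad − bc)²:
  29 · 53 = 1537: from (2² + 5²)(2² + 7²), take (2·2 − 5·7, 2·7 + 5·2) = (4 − 35, 14 + 10) = (-31, 24); dropping signs (only squares matter) gives (31, 24); check 31² + 24² = 961 + 576 = 1537 ✓.
Step 4: Order so x ≤ y and verify: 24² + 31² = 576 + 961 = 1537 = n. ✓

n = 1537 = 24² + 31² (one valid representation with x ≤ y).


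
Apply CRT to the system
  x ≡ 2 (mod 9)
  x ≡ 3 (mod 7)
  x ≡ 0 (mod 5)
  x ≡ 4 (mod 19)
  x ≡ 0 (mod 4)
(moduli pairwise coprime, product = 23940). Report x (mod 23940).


Product of moduli M = 9 · 7 · 5 · 19 · 4 = 23940.
Merge one congruence at a time:
  Start: x ≡ 2 (mod 9).
  Combine with x ≡ 3 (mod 7); new modulus lcm = 63.
    Write x = 2 + 9·t and substitute into x ≡ 3 (mod 7): 9·t ≡ 3 − 2 = 1 (mod 7).
    Reduce coefficients mod 7: 2·t ≡ 1 (mod 7).
    The inverse of 2 mod 7 is 4 (since 2·4 = 8 = 1·7 + 1), so t ≡ 4·1 = 4 ≡ 4 (mod 7).
    Then x = 2 + 9·4 = 38, valid modulo lcm(9, 7) = 63: x ≡ 38 (mod 63).
  Combine with x ≡ 0 (mod 5); new modulus lcm = 315.
    Write x = 38 + 63·t and substitute into x ≡ 0 (mod 5): 63·t ≡ 0 − 38 = -38 (mod 5).
    Reduce coefficients mod 5: 3·t ≡ 2 (mod 5).
    The inverse of 3 mod 5 is 2 (since 3·2 = 6 = 1·5 + 1), so t ≡ 2·2 = 4 ≡ 4 (mod 5).
    Then x = 38 + 63·4 = 290, valid modulo lcm(63, 5) = 315: x ≡ 290 (mod 315).
  Combine with x ≡ 4 (mod 19); new modulus lcm = 5985.
    Write x = 290 + 315·t and substitute into x ≡ 4 (mod 19): 315·t ≡ 4 − 290 = -286 (mod 19).
    Reduce coefficients mod 19: 11·t ≡ 18 (mod 19).
    The inverse of 11 mod 19 is 7 (since 11·7 = 77 = 4·19 + 1), so t ≡ 7·18 = 126 ≡ 12 (mod 19).
    Then x = 290 + 315·12 = 4070, valid modulo lcm(315, 19) = 5985: x ≡ 4070 (mod 5985).
  Combine with x ≡ 0 (mod 4); new modulus lcm = 23940.
    Write x = 4070 + 5985·t and substitute into x ≡ 0 (mod 4): 5985·t ≡ 0 − 4070 = -4070 (mod 4).
    Reduce coefficients mod 4: 1·t ≡ 2 (mod 4).
    So t ≡ 2 (mod 4).
    Then x = 4070 + 5985·2 = 16040, valid modulo lcm(5985, 4) = 23940: x ≡ 16040 (mod 23940).
Verify against each original: 16040 mod 9 = 2, 16040 mod 7 = 3, 16040 mod 5 = 0, 16040 mod 19 = 4, 16040 mod 4 = 0.

x ≡ 16040 (mod 23940).


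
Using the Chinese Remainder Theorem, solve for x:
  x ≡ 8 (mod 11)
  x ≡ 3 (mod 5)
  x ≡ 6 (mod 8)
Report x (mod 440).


Moduli 11, 5, 8 are pairwise coprime; by CRT there is a unique solution modulo M = 11 · 5 · 8 = 440.
Solve pairwise, accumulating the modulus:
  Start with x ≡ 8 (mod 11).
  Combine with x ≡ 3 (mod 5): since gcd(11, 5) = 1, we get a unique residue mod 55.
    Write x = 8 + 11·t and substitute into x ≡ 3 (mod 5): 11·t ≡ 3 − 8 = -5 (mod 5).
    Reduce coefficients mod 5: 1·t ≡ 0 (mod 5).
    So t ≡ 0 (mod 5).
    Then x = 8 + 11·0 = 8, valid modulo lcm(11, 5) = 55: x ≡ 8 (mod 55).
  Combine with x ≡ 6 (mod 8): since gcd(55, 8) = 1, we get a unique residue mod 440.
    Write x = 8 + 55·t and substitute into x ≡ 6 (mod 8): 55·t ≡ 6 − 8 = -2 (mod 8).
    Reduce coefficients mod 8: 7·t ≡ 6 (mod 8).
    The inverse of 7 mod 8 is 7 (since 7·7 = 49 = 6·8 + 1), so t ≡ 7·6 = 42 ≡ 2 (mod 8).
    Then x = 8 + 55·2 = 118, valid modulo lcm(55, 8) = 440: x ≡ 118 (mod 440).
Verify: 118 mod 11 = 8 ✓, 118 mod 5 = 3 ✓, 118 mod 8 = 6 ✓.

x ≡ 118 (mod 440).


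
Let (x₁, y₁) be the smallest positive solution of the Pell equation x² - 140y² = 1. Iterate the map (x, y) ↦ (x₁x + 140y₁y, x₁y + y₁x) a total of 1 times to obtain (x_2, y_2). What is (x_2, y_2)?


Step 1: Find the fundamental solution (x₁, y₁) of x² - 140y² = 1.
  Expand √140 as a continued fraction. a₀ = ⌊√140⌋ = 11; iterate m_{k+1} = d_k·a_k − m_k, d_{k+1} = (140 − m_{k+1}²)/d_k, a_{k+1} = ⌊(a₀ + m_{k+1})/d_{k+1}⌋ (starting m₀ = 0, d₀ = 1), with convergents p_k = a_k·p_{k-1} + p_{k-2}, q_k = a_k·q_{k-1} + q_{k-2} (p₋₁ = 1, q₋₁ = 0):
  k = 0: a₀ = 11; p₀/q₀ = 11/1; p₀² − 140·q₀² = 121 − 140 = -19.
  k = 1: m = 11, d = 19, a = ⌊(11 + 11)/19⌋ = 1; p/q = (1·11 + 1)/(1·1 + 0) = 12/1; p² − 140·q² = 144 − 140 = 4.
  k = 2: m = 8, d = 4, a = ⌊(11 + 8)/4⌋ = 4; p/q = (4·12 + 11)/(4·1 + 1) = 59/5; p² − 140·q² = 3481 − 3500 = -19.
  k = 3: m = 8, d = 19, a = ⌊(11 + 8)/19⌋ = 1; p/q = (1·59 + 12)/(1·5 + 1) = 71/6; p² − 140·q² = 5041 − 5040 = 1.
  The first convergent with p² − 140·q² = 1 gives the fundamental solution (x₁, y₁) = (71, 6).
Step 2: Apply the recurrence (x_{n+1}, y_{n+1}) = (x₁x_n + 140y₁y_n, x₁y_n + y₁x_n) repeatedly.
  From (x_1, y_1) = (71, 6): x_2 = 71·71 + 140·6·6 = 10081; y_2 = 71·6 + 6·71 = 852.
Step 3: Verify x_2² - 140·y_2² = 101626561 - 101626560 = 1 (should be 1). ✓

(x_1, y_1) = (71, 6); (x_2, y_2) = (10081, 852).
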